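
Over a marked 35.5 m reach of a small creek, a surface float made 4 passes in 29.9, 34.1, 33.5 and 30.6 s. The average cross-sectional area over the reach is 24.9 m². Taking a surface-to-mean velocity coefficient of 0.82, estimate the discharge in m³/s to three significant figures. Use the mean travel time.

22.6 m³/s

t̄ = (29.9 + 34.1 + 33.5 + 30.6) / 4 = 32.025 s
v_surface = L / t̄ = 35.5 / 32.025 = 1.109 m/s
v_mean = 0.82 × 1.109 = 0.9090 m/s
Q = A × v_mean = 24.9 × 0.9090 = 22.63 m³/s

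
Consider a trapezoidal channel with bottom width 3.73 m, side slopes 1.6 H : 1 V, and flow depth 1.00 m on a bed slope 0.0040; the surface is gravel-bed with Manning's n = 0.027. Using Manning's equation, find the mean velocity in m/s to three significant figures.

1.86 m/s

A = (b + z·y)·y = (3.73 + 1.6×1.00)×1.00 = 5.330 m²
P = b + 2y√(1+z²) = 3.73 + 2×1.00×√(1+1.6²) = 7.504 m
R = A/P = 5.330/7.504 = 0.7103 m
Q = (1/n)·A·R^(2/3)·S^(1/2) = (1/0.027) × 5.330 × 0.7103^(2/3) × 0.0040^(1/2) = 9.940 m³/s
V = Q/A = 9.940/5.330 = 1.865 m/s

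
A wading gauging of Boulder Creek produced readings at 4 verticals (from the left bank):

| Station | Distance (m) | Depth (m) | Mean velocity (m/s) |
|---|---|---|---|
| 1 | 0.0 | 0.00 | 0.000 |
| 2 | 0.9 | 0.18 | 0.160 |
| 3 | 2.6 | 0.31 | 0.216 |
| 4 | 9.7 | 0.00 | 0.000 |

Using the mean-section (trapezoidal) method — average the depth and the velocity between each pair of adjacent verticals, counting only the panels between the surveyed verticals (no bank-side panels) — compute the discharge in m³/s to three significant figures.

0.204 m³/s

Panel 1-2: Δb = 0.9 m, d̄ = (0.00+0.18)/2 = 0.09, v̄ = (0.000+0.160)/2 = 0.08 → q = 0.9×0.09×0.08 = 0.006480 m³/s
Panel 2-3: Δb = 1.7 m, d̄ = (0.18+0.31)/2 = 0.245, v̄ = (0.160+0.216)/2 = 0.188 → q = 1.7×0.245×0.188 = 0.07830 m³/s
Panel 3-4: Δb = 7.1 m, d̄ = (0.31+0.00)/2 = 0.155, v̄ = (0.216+0.000)/2 = 0.108 → q = 7.1×0.155×0.108 = 0.1189 m³/s
Q = Σ q = 0.2036 m³/s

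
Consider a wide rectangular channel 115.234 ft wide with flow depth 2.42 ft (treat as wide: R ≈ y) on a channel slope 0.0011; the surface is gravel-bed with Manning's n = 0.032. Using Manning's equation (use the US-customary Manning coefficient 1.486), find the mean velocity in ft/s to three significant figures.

2.78 ft/s

A = b·y = 115.234 × 2.42 = 278.9 ft²
Wide channel: R ≈ y = 2.42 ft
Q = (1.486/n)·A·R^(2/3)·S^(1/2) = (1.486/0.032) × 278.9 × 2.420^(2/3) × 0.0011^(1/2) = 774.2 ft³/s
V = Q/A = 774.2/278.9 = 2.776 ft/s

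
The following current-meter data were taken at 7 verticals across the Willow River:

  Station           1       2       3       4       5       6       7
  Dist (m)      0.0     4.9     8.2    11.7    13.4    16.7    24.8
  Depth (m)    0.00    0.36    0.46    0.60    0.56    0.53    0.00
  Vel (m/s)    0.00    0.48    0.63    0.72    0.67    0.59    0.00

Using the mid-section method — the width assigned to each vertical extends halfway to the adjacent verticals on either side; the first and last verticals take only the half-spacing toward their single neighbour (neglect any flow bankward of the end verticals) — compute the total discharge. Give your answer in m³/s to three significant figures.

w_2 = (8.2 − 0.0)/2 = 4.1 m; q_2 = 0.48 × 0.36 × 4.1 = 0.7085 m³/s
w_3 = (11.7 − 4.9)/2 = 3.4 m; q_3 = 0.63 × 0.46 × 3.4 = 0.9853 m³/s
w_4 = (13.4 − 8.2)/2 = 2.6 m; q_4 = 0.72 × 0.60 × 2.6 = 1.123 m³/s
w_5 = (16.7 − 11.7)/2 = 2.5 m; q_5 = 0.67 × 0.56 × 2.5 = 0.9380 m³/s
w_6 = (24.8 − 13.4)/2 = 5.7 m; q_6 = 0.59 × 0.53 × 5.7 = 1.782 m³/s
Stations 1, 7 contribute zero (depth or velocity is 0).
Q = Σ qᵢ = 5.537 m³/s

5.54 m³/s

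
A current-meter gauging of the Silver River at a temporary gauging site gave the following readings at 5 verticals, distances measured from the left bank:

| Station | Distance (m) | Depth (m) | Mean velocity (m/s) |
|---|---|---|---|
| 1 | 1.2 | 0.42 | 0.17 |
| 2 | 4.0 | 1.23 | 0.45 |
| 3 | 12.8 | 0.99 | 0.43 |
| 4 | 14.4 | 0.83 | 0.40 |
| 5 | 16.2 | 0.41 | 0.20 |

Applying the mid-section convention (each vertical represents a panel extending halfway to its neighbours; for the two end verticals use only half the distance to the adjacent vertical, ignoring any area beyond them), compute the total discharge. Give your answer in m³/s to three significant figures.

6.16 m³/s

w_1 = (4.0 − 1.2)/2 = 1.4 m; q_1 = 0.17 × 0.42 × 1.4 = 0.09996 m³/s
w_2 = (12.8 − 1.2)/2 = 5.8 m; q_2 = 0.45 × 1.23 × 5.8 = 3.210 m³/s
w_3 = (14.4 − 4.0)/2 = 5.2 m; q_3 = 0.43 × 0.99 × 5.2 = 2.214 m³/s
w_4 = (16.2 − 12.8)/2 = 1.7 m; q_4 = 0.40 × 0.83 × 1.7 = 0.5644 m³/s
w_5 = (16.2 − 14.4)/2 = 0.9 m; q_5 = 0.20 × 0.41 × 0.9 = 0.07380 m³/s
Q = Σ qᵢ = 6.162 m³/s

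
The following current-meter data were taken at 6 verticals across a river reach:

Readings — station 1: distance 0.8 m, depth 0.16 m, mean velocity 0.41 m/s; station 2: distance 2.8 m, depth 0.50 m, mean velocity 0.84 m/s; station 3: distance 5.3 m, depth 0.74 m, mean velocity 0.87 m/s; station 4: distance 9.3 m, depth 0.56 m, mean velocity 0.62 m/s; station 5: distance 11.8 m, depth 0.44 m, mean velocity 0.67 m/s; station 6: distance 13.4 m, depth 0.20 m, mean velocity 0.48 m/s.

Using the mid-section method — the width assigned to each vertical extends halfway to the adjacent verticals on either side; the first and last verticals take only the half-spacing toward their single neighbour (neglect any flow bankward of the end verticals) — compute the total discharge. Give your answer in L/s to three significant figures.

4910 L/s

w_1 = (2.8 − 0.8)/2 = 1 m; q_1 = 0.41 × 0.16 × 1 = 0.06560 m³/s
w_2 = (5.3 − 0.8)/2 = 2.25 m; q_2 = 0.84 × 0.50 × 2.25 = 0.9450 m³/s
w_3 = (9.3 − 2.8)/2 = 3.25 m; q_3 = 0.87 × 0.74 × 3.25 = 2.092 m³/s
w_4 = (11.8 − 5.3)/2 = 3.25 m; q_4 = 0.62 × 0.56 × 3.25 = 1.128 m³/s
w_5 = (13.4 − 9.3)/2 = 2.05 m; q_5 = 0.67 × 0.44 × 2.05 = 0.6043 m³/s
w_6 = (13.4 − 11.8)/2 = 0.8 m; q_6 = 0.48 × 0.20 × 0.8 = 0.07680 m³/s
Q = Σ qᵢ = 4.912 m³/s
= 4.912 × 1000 = 4912 L/s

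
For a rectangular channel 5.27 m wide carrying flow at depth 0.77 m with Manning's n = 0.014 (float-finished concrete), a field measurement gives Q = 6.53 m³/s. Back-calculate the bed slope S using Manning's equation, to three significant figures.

0.00101

A = b·y = 5.27 × 0.77 = 4.058 m²
P = b + 2y = 5.27 + 2×0.77 = 6.810 m
R = A/P = 4.058/6.810 = 0.5959 m
S = (Q·n / (1·A·R^(2/3)))² = (6.53×0.014 / (1×4.058×0.7081))² = 0.001012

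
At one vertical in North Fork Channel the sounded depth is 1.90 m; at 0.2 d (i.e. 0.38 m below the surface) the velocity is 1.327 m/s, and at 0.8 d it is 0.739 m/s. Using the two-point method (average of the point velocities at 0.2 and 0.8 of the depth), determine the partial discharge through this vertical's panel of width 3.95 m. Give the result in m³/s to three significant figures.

7.75 m³/s

v̄ = (1.327 + 0.739) / 2 = 1.033 m/s
q = v̄ × d × w = 1.033 × 1.90 × 3.95 = 7.753 m³/s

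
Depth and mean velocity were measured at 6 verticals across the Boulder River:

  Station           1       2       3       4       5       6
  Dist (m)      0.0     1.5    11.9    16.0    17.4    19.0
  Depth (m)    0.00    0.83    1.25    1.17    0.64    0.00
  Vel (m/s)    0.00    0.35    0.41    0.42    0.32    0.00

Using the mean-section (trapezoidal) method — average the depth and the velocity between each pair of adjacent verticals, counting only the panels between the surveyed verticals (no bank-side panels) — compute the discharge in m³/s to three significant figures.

6.83 m³/s

Panel 1-2: Δb = 1.5 m, d̄ = (0.00+0.83)/2 = 0.415, v̄ = (0.00+0.35)/2 = 0.175 → q = 1.5×0.415×0.175 = 0.1089 m³/s
Panel 2-3: Δb = 10.4 m, d̄ = (0.83+1.25)/2 = 1.04, v̄ = (0.35+0.41)/2 = 0.38 → q = 10.4×1.04×0.38 = 4.110 m³/s
Panel 3-4: Δb = 4.1 m, d̄ = (1.25+1.17)/2 = 1.21, v̄ = (0.41+0.42)/2 = 0.415 → q = 4.1×1.21×0.415 = 2.059 m³/s
Panel 4-5: Δb = 1.4 m, d̄ = (1.17+0.64)/2 = 0.905, v̄ = (0.42+0.32)/2 = 0.37 → q = 1.4×0.905×0.37 = 0.4688 m³/s
Panel 5-6: Δb = 1.6 m, d̄ = (0.64+0.00)/2 = 0.32, v̄ = (0.32+0.00)/2 = 0.16 → q = 1.6×0.32×0.16 = 0.08192 m³/s
Q = Σ q = 6.829 m³/s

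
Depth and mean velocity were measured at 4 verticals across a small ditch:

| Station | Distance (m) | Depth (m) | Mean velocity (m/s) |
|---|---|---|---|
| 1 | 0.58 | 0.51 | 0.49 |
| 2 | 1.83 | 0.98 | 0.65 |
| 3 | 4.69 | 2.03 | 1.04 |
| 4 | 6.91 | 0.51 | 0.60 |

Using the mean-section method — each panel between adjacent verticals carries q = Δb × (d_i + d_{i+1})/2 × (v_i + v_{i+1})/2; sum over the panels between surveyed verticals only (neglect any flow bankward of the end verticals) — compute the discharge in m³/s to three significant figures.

Panel 1-2: Δb = 1.25 m, d̄ = (0.51+0.98)/2 = 0.745, v̄ = (0.49+0.65)/2 = 0.57 → q = 1.25×0.745×0.57 = 0.5308 m³/s
Panel 2-3: Δb = 2.86 m, d̄ = (0.98+2.03)/2 = 1.505, v̄ = (0.65+1.04)/2 = 0.845 → q = 2.86×1.505×0.845 = 3.637 m³/s
Panel 3-4: Δb = 2.22 m, d̄ = (2.03+0.51)/2 = 1.27, v̄ = (1.04+0.60)/2 = 0.82 → q = 2.22×1.27×0.82 = 2.312 m³/s
Q = Σ q = 6.480 m³/s

6.48 m³/s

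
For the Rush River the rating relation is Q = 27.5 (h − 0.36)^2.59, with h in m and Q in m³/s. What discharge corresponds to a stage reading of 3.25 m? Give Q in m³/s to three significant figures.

430 m³/s

Q = 27.5 × (3.25 − 0.36)^2.59 = 27.5 × 2.89^2.59 = 429.6 m³/s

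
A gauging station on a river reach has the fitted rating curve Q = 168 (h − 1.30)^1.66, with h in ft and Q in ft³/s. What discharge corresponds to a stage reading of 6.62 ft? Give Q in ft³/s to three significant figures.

Q = 168 × (6.62 − 1.30)^1.66 = 168 × 5.32^1.66 = 2694 ft³/s

2690 ft³/s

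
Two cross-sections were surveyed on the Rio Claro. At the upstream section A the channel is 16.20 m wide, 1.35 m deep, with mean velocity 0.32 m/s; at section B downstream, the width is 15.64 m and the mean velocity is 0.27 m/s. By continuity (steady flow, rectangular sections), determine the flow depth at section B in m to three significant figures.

1.66 m

Q = A₁V₁ = (16.20×1.35) × 0.32 = 6.998 m³/s
d₂ = Q/(b₂ V₂) = 6.998/(15.64×0.27) = 1.657 m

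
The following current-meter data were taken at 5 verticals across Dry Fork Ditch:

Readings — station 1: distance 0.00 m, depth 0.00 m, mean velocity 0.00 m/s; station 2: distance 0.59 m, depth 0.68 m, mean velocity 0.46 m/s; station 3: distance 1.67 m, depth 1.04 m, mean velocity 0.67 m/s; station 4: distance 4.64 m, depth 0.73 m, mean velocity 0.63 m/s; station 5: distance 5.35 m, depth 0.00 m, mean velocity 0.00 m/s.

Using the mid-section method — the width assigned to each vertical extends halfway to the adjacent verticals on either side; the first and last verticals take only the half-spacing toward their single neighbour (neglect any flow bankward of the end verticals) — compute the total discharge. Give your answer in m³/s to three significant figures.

2.52 m³/s

w_2 = (1.67 − 0.00)/2 = 0.835 m; q_2 = 0.46 × 0.68 × 0.835 = 0.2612 m³/s
w_3 = (4.64 − 0.59)/2 = 2.025 m; q_3 = 0.67 × 1.04 × 2.025 = 1.411 m³/s
w_4 = (5.35 − 1.67)/2 = 1.84 m; q_4 = 0.63 × 0.73 × 1.84 = 0.8462 m³/s
Stations 1, 5 contribute zero (depth or velocity is 0).
Q = Σ qᵢ = 2.518 m³/s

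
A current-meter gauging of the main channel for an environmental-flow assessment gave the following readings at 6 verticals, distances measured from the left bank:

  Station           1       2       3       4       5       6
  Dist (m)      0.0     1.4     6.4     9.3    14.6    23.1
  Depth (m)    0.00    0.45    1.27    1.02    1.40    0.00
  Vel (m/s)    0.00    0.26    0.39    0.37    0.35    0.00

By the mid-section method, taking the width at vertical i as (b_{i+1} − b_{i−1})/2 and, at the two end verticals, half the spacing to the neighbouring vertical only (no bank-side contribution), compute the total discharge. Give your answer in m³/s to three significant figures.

7.26 m³/s

w_2 = (6.4 − 0.0)/2 = 3.2 m; q_2 = 0.26 × 0.45 × 3.2 = 0.3744 m³/s
w_3 = (9.3 − 1.4)/2 = 3.95 m; q_3 = 0.39 × 1.27 × 3.95 = 1.956 m³/s
w_4 = (14.6 − 6.4)/2 = 4.1 m; q_4 = 0.37 × 1.02 × 4.1 = 1.547 m³/s
w_5 = (23.1 − 9.3)/2 = 6.9 m; q_5 = 0.35 × 1.40 × 6.9 = 3.381 m³/s
Stations 1, 6 contribute zero (depth or velocity is 0).
Q = Σ qᵢ = 7.259 m³/s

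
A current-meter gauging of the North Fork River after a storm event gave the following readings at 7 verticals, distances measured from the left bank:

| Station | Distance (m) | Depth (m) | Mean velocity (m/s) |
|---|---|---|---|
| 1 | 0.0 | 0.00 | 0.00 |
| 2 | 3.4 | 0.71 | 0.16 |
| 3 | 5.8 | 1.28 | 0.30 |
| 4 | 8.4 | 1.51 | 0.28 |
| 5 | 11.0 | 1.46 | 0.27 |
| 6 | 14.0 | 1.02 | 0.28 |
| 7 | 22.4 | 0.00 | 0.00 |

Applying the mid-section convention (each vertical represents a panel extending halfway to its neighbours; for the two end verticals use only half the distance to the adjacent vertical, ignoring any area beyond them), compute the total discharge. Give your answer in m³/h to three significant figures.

18400 m³/h

w_2 = (5.8 − 0.0)/2 = 2.9 m; q_2 = 0.16 × 0.71 × 2.9 = 0.3294 m³/s
w_3 = (8.4 − 3.4)/2 = 2.5 m; q_3 = 0.30 × 1.28 × 2.5 = 0.9600 m³/s
w_4 = (11.0 − 5.8)/2 = 2.6 m; q_4 = 0.28 × 1.51 × 2.6 = 1.099 m³/s
w_5 = (14.0 − 8.4)/2 = 2.8 m; q_5 = 0.27 × 1.46 × 2.8 = 1.104 m³/s
w_6 = (22.4 − 11.0)/2 = 5.7 m; q_6 = 0.28 × 1.02 × 5.7 = 1.628 m³/s
Stations 1, 7 contribute zero (depth or velocity is 0).
Q = Σ qᵢ = 5.120 m³/s
= 5.120 × 3600 = 18430 m³/h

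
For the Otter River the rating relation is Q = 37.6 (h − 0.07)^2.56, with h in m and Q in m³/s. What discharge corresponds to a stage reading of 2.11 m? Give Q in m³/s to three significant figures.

Q = 37.6 × (2.11 − 0.07)^2.56 = 37.6 × 2.04^2.56 = 233.3 m³/s

233 m³/s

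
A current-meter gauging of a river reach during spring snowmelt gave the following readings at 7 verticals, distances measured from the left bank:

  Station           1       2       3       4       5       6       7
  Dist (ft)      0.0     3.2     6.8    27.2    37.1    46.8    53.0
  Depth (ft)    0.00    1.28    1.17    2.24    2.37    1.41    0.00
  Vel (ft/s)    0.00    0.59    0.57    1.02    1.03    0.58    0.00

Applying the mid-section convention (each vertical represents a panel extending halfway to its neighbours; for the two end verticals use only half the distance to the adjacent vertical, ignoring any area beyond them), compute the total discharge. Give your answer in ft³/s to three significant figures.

w_2 = (6.8 − 0.0)/2 = 3.4 ft; q_2 = 0.59 × 1.28 × 3.4 = 2.568 ft³/s
w_3 = (27.2 − 3.2)/2 = 12 ft; q_3 = 0.57 × 1.17 × 12 = 8.003 ft³/s
w_4 = (37.1 − 6.8)/2 = 15.15 ft; q_4 = 1.02 × 2.24 × 15.15 = 34.61 ft³/s
w_5 = (46.8 − 27.2)/2 = 9.8 ft; q_5 = 1.03 × 2.37 × 9.8 = 23.92 ft³/s
w_6 = (53.0 − 37.1)/2 = 7.95 ft; q_6 = 0.58 × 1.41 × 7.95 = 6.502 ft³/s
Stations 1, 7 contribute zero (depth or velocity is 0).
Q = Σ qᵢ = 75.61 ft³/s

75.6 ft³/s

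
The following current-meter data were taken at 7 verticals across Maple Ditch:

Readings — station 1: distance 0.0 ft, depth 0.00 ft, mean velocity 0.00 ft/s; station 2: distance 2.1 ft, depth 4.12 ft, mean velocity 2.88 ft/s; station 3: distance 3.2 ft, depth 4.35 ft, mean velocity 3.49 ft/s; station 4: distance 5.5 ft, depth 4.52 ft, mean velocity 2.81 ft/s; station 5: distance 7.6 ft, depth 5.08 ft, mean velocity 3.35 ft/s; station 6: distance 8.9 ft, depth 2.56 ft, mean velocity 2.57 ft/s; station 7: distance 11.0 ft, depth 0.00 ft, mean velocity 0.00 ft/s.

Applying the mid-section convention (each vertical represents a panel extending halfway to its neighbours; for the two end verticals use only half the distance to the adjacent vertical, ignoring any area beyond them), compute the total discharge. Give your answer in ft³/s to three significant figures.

w_2 = (3.2 − 0.0)/2 = 1.6 ft; q_2 = 2.88 × 4.12 × 1.6 = 18.98 ft³/s
w_3 = (5.5 − 2.1)/2 = 1.7 ft; q_3 = 3.49 × 4.35 × 1.7 = 25.81 ft³/s
w_4 = (7.6 − 3.2)/2 = 2.2 ft; q_4 = 2.81 × 4.52 × 2.2 = 27.94 ft³/s
w_5 = (8.9 − 5.5)/2 = 1.7 ft; q_5 = 3.35 × 5.08 × 1.7 = 28.93 ft³/s
w_6 = (11.0 − 7.6)/2 = 1.7 ft; q_6 = 2.57 × 2.56 × 1.7 = 11.18 ft³/s
Stations 1, 7 contribute zero (depth or velocity is 0).
Q = Σ qᵢ = 112.9 ft³/s

113 ft³/s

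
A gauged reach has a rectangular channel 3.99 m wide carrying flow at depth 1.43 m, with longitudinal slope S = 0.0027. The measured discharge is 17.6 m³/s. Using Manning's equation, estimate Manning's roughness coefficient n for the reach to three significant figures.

A = b·y = 3.99 × 1.43 = 5.706 m²
P = b + 2y = 3.99 + 2×1.43 = 6.850 m
R = A/P = 5.706/6.850 = 0.8329 m
n = (1/Q)·A·R^(2/3)·S^(1/2) = (1/17.6) × 5.706 × 0.8853 × 0.05196 = 0.01491

0.0149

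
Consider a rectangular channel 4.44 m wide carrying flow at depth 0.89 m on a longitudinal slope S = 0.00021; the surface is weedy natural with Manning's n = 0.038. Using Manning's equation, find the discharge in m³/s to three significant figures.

1.11 m³/s

A = b·y = 4.44 × 0.89 = 3.952 m²
P = b + 2y = 4.44 + 2×0.89 = 6.220 m
R = A/P = 3.952/6.220 = 0.6353 m
Q = (1/n)·A·R^(2/3)·S^(1/2) = (1/0.038) × 3.952 × 0.6353^(2/3) × 0.00021^(1/2) = 1.114 m³/s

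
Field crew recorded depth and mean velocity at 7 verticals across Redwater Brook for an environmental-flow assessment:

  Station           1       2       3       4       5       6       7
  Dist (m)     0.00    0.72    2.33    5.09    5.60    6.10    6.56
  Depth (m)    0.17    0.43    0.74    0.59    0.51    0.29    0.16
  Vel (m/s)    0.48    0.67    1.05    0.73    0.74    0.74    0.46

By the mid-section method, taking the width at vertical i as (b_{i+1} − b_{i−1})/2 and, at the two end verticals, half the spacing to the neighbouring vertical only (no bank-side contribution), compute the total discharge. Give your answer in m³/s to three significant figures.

w_1 = (0.72 − 0.00)/2 = 0.36 m; q_1 = 0.48 × 0.17 × 0.36 = 0.02938 m³/s
w_2 = (2.33 − 0.00)/2 = 1.165 m; q_2 = 0.67 × 0.43 × 1.165 = 0.3356 m³/s
w_3 = (5.09 − 0.72)/2 = 2.185 m; q_3 = 1.05 × 0.74 × 2.185 = 1.698 m³/s
w_4 = (5.60 − 2.33)/2 = 1.635 m; q_4 = 0.73 × 0.59 × 1.635 = 0.7042 m³/s
w_5 = (6.10 − 5.09)/2 = 0.505 m; q_5 = 0.74 × 0.51 × 0.505 = 0.1906 m³/s
w_6 = (6.56 − 5.60)/2 = 0.48 m; q_6 = 0.74 × 0.29 × 0.48 = 0.1030 m³/s
w_7 = (6.56 − 6.10)/2 = 0.23 m; q_7 = 0.46 × 0.16 × 0.23 = 0.01693 m³/s
Q = Σ qᵢ = 3.077 m³/s

3.08 m³/s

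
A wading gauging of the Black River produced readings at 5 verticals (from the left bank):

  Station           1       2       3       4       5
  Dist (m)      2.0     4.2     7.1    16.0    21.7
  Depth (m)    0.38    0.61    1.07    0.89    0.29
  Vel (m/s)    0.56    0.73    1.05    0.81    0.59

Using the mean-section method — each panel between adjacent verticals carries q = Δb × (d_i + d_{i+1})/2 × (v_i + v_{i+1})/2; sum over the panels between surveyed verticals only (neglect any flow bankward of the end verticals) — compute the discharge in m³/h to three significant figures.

Panel 1-2: Δb = 2.2 m, d̄ = (0.38+0.61)/2 = 0.495, v̄ = (0.56+0.73)/2 = 0.645 → q = 2.2×0.495×0.645 = 0.7024 m³/s
Panel 2-3: Δb = 2.9 m, d̄ = (0.61+1.07)/2 = 0.84, v̄ = (0.73+1.05)/2 = 0.89 → q = 2.9×0.84×0.89 = 2.168 m³/s
Panel 3-4: Δb = 8.9 m, d̄ = (1.07+0.89)/2 = 0.98, v̄ = (1.05+0.81)/2 = 0.93 → q = 8.9×0.98×0.93 = 8.111 m³/s
Panel 4-5: Δb = 5.7 m, d̄ = (0.89+0.29)/2 = 0.59, v̄ = (0.81+0.59)/2 = 0.7 → q = 5.7×0.59×0.7 = 2.354 m³/s
Q = Σ q = 13.34 m³/s
= 13.34 × 3600 = 48010 m³/h

48000 m³/h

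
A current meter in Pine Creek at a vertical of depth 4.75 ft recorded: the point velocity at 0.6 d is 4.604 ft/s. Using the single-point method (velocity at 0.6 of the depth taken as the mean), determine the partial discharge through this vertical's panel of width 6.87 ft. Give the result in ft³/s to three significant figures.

150 ft³/s

v̄ = v₀.₆ = 4.604 ft/s
q = v̄ × d × w = 4.604 × 4.75 × 6.87 = 150.2 ft³/s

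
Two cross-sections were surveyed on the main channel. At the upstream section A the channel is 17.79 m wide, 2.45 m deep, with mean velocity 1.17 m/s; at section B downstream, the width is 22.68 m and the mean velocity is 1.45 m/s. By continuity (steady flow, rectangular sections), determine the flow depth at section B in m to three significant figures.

1.55 m

Q = A₁V₁ = (17.79×2.45) × 1.17 = 51.00 m³/s
d₂ = Q/(b₂ V₂) = 51.00/(22.68×1.45) = 1.551 m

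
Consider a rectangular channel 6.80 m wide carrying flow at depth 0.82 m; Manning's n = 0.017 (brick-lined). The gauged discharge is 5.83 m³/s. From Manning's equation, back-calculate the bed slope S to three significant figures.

0.000549

A = b·y = 6.80 × 0.82 = 5.576 m²
P = b + 2y = 6.80 + 2×0.82 = 8.440 m
R = A/P = 5.576/8.440 = 0.6607 m
S = (Q·n / (1·A·R^(2/3)))² = (5.83×0.017 / (1×5.576×0.7586))² = 0.0005491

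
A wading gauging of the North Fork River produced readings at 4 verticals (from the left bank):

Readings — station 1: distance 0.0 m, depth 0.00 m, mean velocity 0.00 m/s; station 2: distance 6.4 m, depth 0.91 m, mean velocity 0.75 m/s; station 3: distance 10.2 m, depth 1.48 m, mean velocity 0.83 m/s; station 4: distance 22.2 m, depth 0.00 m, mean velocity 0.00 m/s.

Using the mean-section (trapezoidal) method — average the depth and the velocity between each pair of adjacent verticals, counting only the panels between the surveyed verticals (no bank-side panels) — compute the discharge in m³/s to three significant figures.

Panel 1-2: Δb = 6.4 m, d̄ = (0.00+0.91)/2 = 0.455, v̄ = (0.00+0.75)/2 = 0.375 → q = 6.4×0.455×0.375 = 1.092 m³/s
Panel 2-3: Δb = 3.8 m, d̄ = (0.91+1.48)/2 = 1.195, v̄ = (0.75+0.83)/2 = 0.79 → q = 3.8×1.195×0.79 = 3.587 m³/s
Panel 3-4: Δb = 12 m, d̄ = (1.48+0.00)/2 = 0.74, v̄ = (0.83+0.00)/2 = 0.415 → q = 12×0.74×0.415 = 3.685 m³/s
Q = Σ q = 8.365 m³/s

8.36 m³/s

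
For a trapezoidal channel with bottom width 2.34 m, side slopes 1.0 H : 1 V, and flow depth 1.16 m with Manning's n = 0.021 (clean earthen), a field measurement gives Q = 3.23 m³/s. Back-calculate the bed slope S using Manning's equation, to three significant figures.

A = (b + z·y)·y = (2.34 + 1.0×1.16)×1.16 = 4.060 m²
P = b + 2y√(1+z²) = 2.34 + 2×1.16×√(1+1.0²) = 5.621 m
R = A/P = 4.060/5.621 = 0.7223 m
S = (Q·n / (1·A·R^(2/3)))² = (3.23×0.021 / (1×4.060×0.8050))² = 0.0004307

0.000431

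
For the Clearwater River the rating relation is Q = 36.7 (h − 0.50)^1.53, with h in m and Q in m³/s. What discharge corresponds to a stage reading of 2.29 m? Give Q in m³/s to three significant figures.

Q = 36.7 × (2.29 − 0.50)^1.53 = 36.7 × 1.79^1.53 = 89.44 m³/s

89.4 m³/s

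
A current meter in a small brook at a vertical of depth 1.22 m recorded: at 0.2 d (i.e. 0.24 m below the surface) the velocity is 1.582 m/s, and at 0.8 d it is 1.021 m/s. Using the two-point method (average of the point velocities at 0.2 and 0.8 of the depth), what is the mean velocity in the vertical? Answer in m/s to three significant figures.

v̄ = (1.582 + 1.021) / 2 = 1.302 m/s

1.30 m/s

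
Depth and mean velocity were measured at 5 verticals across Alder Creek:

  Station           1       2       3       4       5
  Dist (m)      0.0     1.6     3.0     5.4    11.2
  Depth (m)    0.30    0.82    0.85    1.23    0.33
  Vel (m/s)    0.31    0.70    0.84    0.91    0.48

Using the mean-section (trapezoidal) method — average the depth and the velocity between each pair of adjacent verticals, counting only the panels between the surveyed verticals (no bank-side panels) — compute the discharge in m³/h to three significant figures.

Panel 1-2: Δb = 1.6 m, d̄ = (0.30+0.82)/2 = 0.56, v̄ = (0.31+0.70)/2 = 0.505 → q = 1.6×0.56×0.505 = 0.4525 m³/s
Panel 2-3: Δb = 1.4 m, d̄ = (0.82+0.85)/2 = 0.835, v̄ = (0.70+0.84)/2 = 0.77 → q = 1.4×0.835×0.77 = 0.9001 m³/s
Panel 3-4: Δb = 2.4 m, d̄ = (0.85+1.23)/2 = 1.04, v̄ = (0.84+0.91)/2 = 0.875 → q = 2.4×1.04×0.875 = 2.184 m³/s
Panel 4-5: Δb = 5.8 m, d̄ = (1.23+0.33)/2 = 0.78, v̄ = (0.91+0.48)/2 = 0.695 → q = 5.8×0.78×0.695 = 3.144 m³/s
Q = Σ q = 6.681 m³/s
= 6.681 × 3600 = 24050 m³/h

24100 m³/h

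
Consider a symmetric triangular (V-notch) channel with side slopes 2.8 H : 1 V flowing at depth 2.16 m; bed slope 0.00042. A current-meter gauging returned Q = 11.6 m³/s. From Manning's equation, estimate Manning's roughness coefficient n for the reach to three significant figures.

A = z·y² = 2.8×2.16² = 13.06 m²
P = 2y√(1+z²) = 2×2.16×√(1+2.8²) = 12.84 m
R = A/P = 13.06/12.84 = 1.017 m
n = (1/Q)·A·R^(2/3)·S^(1/2) = (1/11.6) × 13.06 × 1.011 × 0.02049 = 0.02334

0.0233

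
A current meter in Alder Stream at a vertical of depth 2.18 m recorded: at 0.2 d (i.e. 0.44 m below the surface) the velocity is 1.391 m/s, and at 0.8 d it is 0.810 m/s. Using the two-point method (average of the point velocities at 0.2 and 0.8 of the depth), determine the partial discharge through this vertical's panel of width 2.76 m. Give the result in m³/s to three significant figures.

6.62 m³/s

v̄ = (1.391 + 0.810) / 2 = 1.101 m/s
q = v̄ × d × w = 1.101 × 2.18 × 2.76 = 6.621 m³/s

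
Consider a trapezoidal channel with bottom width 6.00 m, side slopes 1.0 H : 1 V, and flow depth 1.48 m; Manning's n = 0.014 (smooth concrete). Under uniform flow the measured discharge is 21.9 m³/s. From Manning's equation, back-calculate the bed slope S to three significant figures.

A = (b + z·y)·y = (6.00 + 1.0×1.48)×1.48 = 11.07 m²
P = b + 2y√(1+z²) = 6.00 + 2×1.48×√(1+1.0²) = 10.19 m
R = A/P = 11.07/10.19 = 1.087 m
S = (Q·n / (1·A·R^(2/3)))² = (21.9×0.014 / (1×11.07×1.057))² = 0.0006865

0.000686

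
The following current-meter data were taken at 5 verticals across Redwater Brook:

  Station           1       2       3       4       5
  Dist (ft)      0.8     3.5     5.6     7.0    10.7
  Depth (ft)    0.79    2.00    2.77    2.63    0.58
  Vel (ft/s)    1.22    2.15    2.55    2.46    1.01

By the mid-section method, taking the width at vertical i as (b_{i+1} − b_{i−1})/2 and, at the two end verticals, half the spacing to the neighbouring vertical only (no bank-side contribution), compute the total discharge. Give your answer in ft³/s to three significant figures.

w_1 = (3.5 − 0.8)/2 = 1.35 ft; q_1 = 1.22 × 0.79 × 1.35 = 1.301 ft³/s
w_2 = (5.6 − 0.8)/2 = 2.4 ft; q_2 = 2.15 × 2.00 × 2.4 = 10.32 ft³/s
w_3 = (7.0 − 3.5)/2 = 1.75 ft; q_3 = 2.55 × 2.77 × 1.75 = 12.36 ft³/s
w_4 = (10.7 − 5.6)/2 = 2.55 ft; q_4 = 2.46 × 2.63 × 2.55 = 16.50 ft³/s
w_5 = (10.7 − 7.0)/2 = 1.85 ft; q_5 = 1.01 × 0.58 × 1.85 = 1.084 ft³/s
Q = Σ qᵢ = 41.56 ft³/s

41.6 ft³/s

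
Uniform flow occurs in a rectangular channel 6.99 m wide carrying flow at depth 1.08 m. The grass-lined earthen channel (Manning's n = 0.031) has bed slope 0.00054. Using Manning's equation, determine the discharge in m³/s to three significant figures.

A = b·y = 6.99 × 1.08 = 7.549 m²
P = b + 2y = 6.99 + 2×1.08 = 9.150 m
R = A/P = 7.549/9.150 = 0.8250 m
Q = (1/n)·A·R^(2/3)·S^(1/2) = (1/0.031) × 7.549 × 0.8250^(2/3) × 0.00054^(1/2) = 4.978 m³/s

4.98 m³/s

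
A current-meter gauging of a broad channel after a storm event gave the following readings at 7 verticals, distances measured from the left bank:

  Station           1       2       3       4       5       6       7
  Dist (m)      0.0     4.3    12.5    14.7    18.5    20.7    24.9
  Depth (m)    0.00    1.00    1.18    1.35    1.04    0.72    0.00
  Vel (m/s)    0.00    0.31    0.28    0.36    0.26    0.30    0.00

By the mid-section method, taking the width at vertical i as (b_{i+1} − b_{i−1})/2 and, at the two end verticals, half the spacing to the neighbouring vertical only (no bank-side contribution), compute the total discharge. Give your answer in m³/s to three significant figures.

6.62 m³/s

w_2 = (12.5 − 0.0)/2 = 6.25 m; q_2 = 0.31 × 1.00 × 6.25 = 1.938 m³/s
w_3 = (14.7 − 4.3)/2 = 5.2 m; q_3 = 0.28 × 1.18 × 5.2 = 1.718 m³/s
w_4 = (18.5 − 12.5)/2 = 3 m; q_4 = 0.36 × 1.35 × 3 = 1.458 m³/s
w_5 = (20.7 − 14.7)/2 = 3 m; q_5 = 0.26 × 1.04 × 3 = 0.8112 m³/s
w_6 = (24.9 − 18.5)/2 = 3.2 m; q_6 = 0.30 × 0.72 × 3.2 = 0.6912 m³/s
Stations 1, 7 contribute zero (depth or velocity is 0).
Q = Σ qᵢ = 6.616 m³/s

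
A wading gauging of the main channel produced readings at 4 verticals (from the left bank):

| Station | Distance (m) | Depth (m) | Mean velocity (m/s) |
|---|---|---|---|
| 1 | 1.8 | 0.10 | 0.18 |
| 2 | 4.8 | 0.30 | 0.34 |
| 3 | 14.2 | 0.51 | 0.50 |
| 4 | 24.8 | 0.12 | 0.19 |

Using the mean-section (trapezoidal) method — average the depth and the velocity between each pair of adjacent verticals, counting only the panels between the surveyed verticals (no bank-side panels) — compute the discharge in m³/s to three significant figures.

Panel 1-2: Δb = 3 m, d̄ = (0.10+0.30)/2 = 0.2, v̄ = (0.18+0.34)/2 = 0.26 → q = 3×0.2×0.26 = 0.1560 m³/s
Panel 2-3: Δb = 9.4 m, d̄ = (0.30+0.51)/2 = 0.405, v̄ = (0.34+0.50)/2 = 0.42 → q = 9.4×0.405×0.42 = 1.599 m³/s
Panel 3-4: Δb = 10.6 m, d̄ = (0.51+0.12)/2 = 0.315, v̄ = (0.50+0.19)/2 = 0.345 → q = 10.6×0.315×0.345 = 1.152 m³/s
Q = Σ q = 2.907 m³/s

2.91 m³/s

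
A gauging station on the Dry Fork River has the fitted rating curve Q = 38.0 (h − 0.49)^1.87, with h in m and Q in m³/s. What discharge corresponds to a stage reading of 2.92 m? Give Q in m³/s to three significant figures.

Q = 38.0 × (2.92 − 0.49)^1.87 = 38.0 × 2.43^1.87 = 199.9 m³/s

200 m³/s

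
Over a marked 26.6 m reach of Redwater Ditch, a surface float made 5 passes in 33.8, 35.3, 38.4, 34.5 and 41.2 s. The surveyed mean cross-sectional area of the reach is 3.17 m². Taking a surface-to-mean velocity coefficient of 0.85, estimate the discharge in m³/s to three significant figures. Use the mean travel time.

1.96 m³/s

t̄ = (33.8 + 35.3 + 38.4 + 34.5 + 41.2) / 5 = 36.64 s
v_surface = L / t̄ = 26.6 / 36.64 = 0.7260 m/s
v_mean = 0.85 × 0.7260 = 0.6171 m/s
Q = A × v_mean = 3.17 × 0.6171 = 1.956 m³/s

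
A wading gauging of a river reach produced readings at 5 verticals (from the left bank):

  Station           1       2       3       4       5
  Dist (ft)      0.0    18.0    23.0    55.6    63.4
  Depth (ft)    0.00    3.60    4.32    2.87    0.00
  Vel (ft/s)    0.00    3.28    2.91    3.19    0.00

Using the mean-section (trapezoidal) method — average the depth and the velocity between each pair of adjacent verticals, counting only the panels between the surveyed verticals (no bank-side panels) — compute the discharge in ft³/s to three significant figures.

Panel 1-2: Δb = 18 ft, d̄ = (0.00+3.60)/2 = 1.8, v̄ = (0.00+3.28)/2 = 1.64 → q = 18×1.8×1.64 = 53.14 ft³/s
Panel 2-3: Δb = 5 ft, d̄ = (3.60+4.32)/2 = 3.96, v̄ = (3.28+2.91)/2 = 3.095 → q = 5×3.96×3.095 = 61.28 ft³/s
Panel 3-4: Δb = 32.6 ft, d̄ = (4.32+2.87)/2 = 3.595, v̄ = (2.91+3.19)/2 = 3.05 → q = 32.6×3.595×3.05 = 357.5 ft³/s
Panel 4-5: Δb = 7.8 ft, d̄ = (2.87+0.00)/2 = 1.435, v̄ = (3.19+0.00)/2 = 1.595 → q = 7.8×1.435×1.595 = 17.85 ft³/s
Q = Σ q = 489.7 ft³/s

490 ft³/s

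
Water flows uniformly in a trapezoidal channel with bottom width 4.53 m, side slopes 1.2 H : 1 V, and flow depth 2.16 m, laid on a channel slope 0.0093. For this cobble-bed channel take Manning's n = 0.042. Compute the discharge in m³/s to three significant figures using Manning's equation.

43.4 m³/s

A = (b + z·y)·y = (4.53 + 1.2×2.16)×2.16 = 15.38 m²
P = b + 2y√(1+z²) = 4.53 + 2×2.16×√(1+1.2²) = 11.28 m
R = A/P = 15.38/11.28 = 1.364 m
Q = (1/n)·A·R^(2/3)·S^(1/2) = (1/0.042) × 15.38 × 1.364^(2/3) × 0.0093^(1/2) = 43.44 m³/s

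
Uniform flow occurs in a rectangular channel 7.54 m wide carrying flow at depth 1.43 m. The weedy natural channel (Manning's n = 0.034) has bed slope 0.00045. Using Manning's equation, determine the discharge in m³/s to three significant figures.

A = b·y = 7.54 × 1.43 = 10.78 m²
P = b + 2y = 7.54 + 2×1.43 = 10.40 m
R = A/P = 10.78/10.40 = 1.037 m
Q = (1/n)·A·R^(2/3)·S^(1/2) = (1/0.034) × 10.78 × 1.037^(2/3) × 0.00045^(1/2) = 6.891 m³/s

6.89 m³/s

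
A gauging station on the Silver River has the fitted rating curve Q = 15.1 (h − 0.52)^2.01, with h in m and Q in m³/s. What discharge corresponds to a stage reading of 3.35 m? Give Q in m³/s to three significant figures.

122 m³/s

Q = 15.1 × (3.35 − 0.52)^2.01 = 15.1 × 2.83^2.01 = 122.2 m³/s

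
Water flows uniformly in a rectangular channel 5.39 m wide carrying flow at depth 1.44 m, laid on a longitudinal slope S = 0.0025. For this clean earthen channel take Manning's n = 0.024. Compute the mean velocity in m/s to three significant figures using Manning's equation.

2.00 m/s

A = b·y = 5.39 × 1.44 = 7.762 m²
P = b + 2y = 5.39 + 2×1.44 = 8.270 m
R = A/P = 7.762/8.270 = 0.9385 m
Q = (1/n)·A·R^(2/3)·S^(1/2) = (1/0.024) × 7.762 × 0.9385^(2/3) × 0.0025^(1/2) = 15.50 m³/s
V = Q/A = 15.50/7.762 = 1.997 m/s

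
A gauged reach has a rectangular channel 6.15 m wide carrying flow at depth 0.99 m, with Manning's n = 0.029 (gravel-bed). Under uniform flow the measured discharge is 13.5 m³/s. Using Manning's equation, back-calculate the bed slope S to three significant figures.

A = b·y = 6.15 × 0.99 = 6.089 m²
P = b + 2y = 6.15 + 2×0.99 = 8.130 m
R = A/P = 6.089/8.130 = 0.7489 m
S = (Q·n / (1·A·R^(2/3)))² = (13.5×0.029 / (1×6.089×0.8247))² = 0.006080

0.00608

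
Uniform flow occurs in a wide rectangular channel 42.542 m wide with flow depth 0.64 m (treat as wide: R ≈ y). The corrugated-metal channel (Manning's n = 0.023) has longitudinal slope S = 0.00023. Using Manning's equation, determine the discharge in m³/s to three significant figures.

13.3 m³/s

A = b·y = 42.542 × 0.64 = 27.23 m²
Wide channel: R ≈ y = 0.64 m
Q = (1/n)·A·R^(2/3)·S^(1/2) = (1/0.023) × 27.23 × 0.6400^(2/3) × 0.00023^(1/2) = 13.33 m³/s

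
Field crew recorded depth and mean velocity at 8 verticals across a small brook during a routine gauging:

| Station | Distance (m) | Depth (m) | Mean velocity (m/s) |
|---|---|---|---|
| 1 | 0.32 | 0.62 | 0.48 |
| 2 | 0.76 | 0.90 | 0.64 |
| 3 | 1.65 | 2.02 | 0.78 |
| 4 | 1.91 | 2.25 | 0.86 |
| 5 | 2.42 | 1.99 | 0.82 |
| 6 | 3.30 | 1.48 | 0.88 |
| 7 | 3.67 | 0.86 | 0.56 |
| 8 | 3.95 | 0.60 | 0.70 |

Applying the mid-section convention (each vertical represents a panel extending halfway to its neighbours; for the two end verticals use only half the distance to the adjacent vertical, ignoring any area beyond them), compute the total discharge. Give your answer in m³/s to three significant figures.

4.26 m³/s

w_1 = (0.76 − 0.32)/2 = 0.22 m; q_1 = 0.48 × 0.62 × 0.22 = 0.06547 m³/s
w_2 = (1.65 − 0.32)/2 = 0.665 m; q_2 = 0.64 × 0.90 × 0.665 = 0.3830 m³/s
w_3 = (1.91 − 0.76)/2 = 0.575 m; q_3 = 0.78 × 2.02 × 0.575 = 0.9060 m³/s
w_4 = (2.42 − 1.65)/2 = 0.385 m; q_4 = 0.86 × 2.25 × 0.385 = 0.7450 m³/s
w_5 = (3.30 − 1.91)/2 = 0.695 m; q_5 = 0.82 × 1.99 × 0.695 = 1.134 m³/s
w_6 = (3.67 − 2.42)/2 = 0.625 m; q_6 = 0.88 × 1.48 × 0.625 = 0.8140 m³/s
w_7 = (3.95 − 3.30)/2 = 0.325 m; q_7 = 0.56 × 0.86 × 0.325 = 0.1565 m³/s
w_8 = (3.95 − 3.67)/2 = 0.14 m; q_8 = 0.70 × 0.60 × 0.14 = 0.05880 m³/s
Q = Σ qᵢ = 4.263 m³/s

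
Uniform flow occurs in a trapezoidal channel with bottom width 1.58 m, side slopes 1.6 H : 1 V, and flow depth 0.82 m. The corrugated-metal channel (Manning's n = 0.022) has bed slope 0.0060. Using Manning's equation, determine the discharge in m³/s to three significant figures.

5.31 m³/s

A = (b + z·y)·y = (1.58 + 1.6×0.82)×0.82 = 2.371 m²
P = b + 2y√(1+z²) = 1.58 + 2×0.82×√(1+1.6²) = 4.674 m
R = A/P = 2.371/4.674 = 0.5073 m
Q = (1/n)·A·R^(2/3)·S^(1/2) = (1/0.022) × 2.371 × 0.5073^(2/3) × 0.0060^(1/2) = 5.311 m³/s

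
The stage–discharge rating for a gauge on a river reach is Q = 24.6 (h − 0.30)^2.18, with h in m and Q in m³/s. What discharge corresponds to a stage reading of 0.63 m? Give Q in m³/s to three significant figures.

Q = 24.6 × (0.63 − 0.30)^2.18 = 24.6 × 0.33^2.18 = 2.194 m³/s

2.19 m³/s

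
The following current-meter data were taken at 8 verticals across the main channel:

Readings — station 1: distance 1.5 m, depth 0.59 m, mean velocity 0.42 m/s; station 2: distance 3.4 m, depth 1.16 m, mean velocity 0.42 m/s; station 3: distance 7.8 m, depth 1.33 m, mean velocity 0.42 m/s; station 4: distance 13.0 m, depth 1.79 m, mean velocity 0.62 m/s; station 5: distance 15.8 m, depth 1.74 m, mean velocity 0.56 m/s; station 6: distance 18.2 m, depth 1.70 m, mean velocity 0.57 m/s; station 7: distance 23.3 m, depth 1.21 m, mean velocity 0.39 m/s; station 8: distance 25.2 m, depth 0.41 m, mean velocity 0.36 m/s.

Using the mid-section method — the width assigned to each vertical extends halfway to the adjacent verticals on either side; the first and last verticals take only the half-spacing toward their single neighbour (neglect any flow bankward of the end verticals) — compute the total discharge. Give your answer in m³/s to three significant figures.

16.8 m³/s

w_1 = (3.4 − 1.5)/2 = 0.95 m; q_1 = 0.42 × 0.59 × 0.95 = 0.2354 m³/s
w_2 = (7.8 − 1.5)/2 = 3.15 m; q_2 = 0.42 × 1.16 × 3.15 = 1.535 m³/s
w_3 = (13.0 − 3.4)/2 = 4.8 m; q_3 = 0.42 × 1.33 × 4.8 = 2.681 m³/s
w_4 = (15.8 − 7.8)/2 = 4 m; q_4 = 0.62 × 1.79 × 4 = 4.439 m³/s
w_5 = (18.2 − 13.0)/2 = 2.6 m; q_5 = 0.56 × 1.74 × 2.6 = 2.533 m³/s
w_6 = (23.3 − 15.8)/2 = 3.75 m; q_6 = 0.57 × 1.70 × 3.75 = 3.634 m³/s
w_7 = (25.2 − 18.2)/2 = 3.5 m; q_7 = 0.39 × 1.21 × 3.5 = 1.652 m³/s
w_8 = (25.2 − 23.3)/2 = 0.95 m; q_8 = 0.36 × 0.41 × 0.95 = 0.1402 m³/s
Q = Σ qᵢ = 16.85 m³/s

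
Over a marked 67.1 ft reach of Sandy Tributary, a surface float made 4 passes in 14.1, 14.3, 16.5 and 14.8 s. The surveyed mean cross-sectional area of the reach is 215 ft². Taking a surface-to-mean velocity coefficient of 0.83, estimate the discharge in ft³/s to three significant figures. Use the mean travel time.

t̄ = (14.1 + 14.3 + 16.5 + 14.8) / 4 = 14.925 s
v_surface = L / t̄ = 67.1 / 14.925 = 4.496 ft/s
v_mean = 0.83 × 4.496 = 3.732 ft/s
Q = A × v_mean = 215 × 3.732 = 802.3 ft³/s

802 ft³/s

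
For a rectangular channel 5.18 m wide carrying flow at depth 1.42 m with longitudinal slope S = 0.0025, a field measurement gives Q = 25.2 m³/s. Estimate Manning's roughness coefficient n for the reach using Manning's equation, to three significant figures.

0.0138

A = b·y = 5.18 × 1.42 = 7.356 m²
P = b + 2y = 5.18 + 2×1.42 = 8.020 m
R = A/P = 7.356/8.020 = 0.9172 m
n = (1/Q)·A·R^(2/3)·S^(1/2) = (1/25.2) × 7.356 × 0.9440 × 0.05000 = 0.01378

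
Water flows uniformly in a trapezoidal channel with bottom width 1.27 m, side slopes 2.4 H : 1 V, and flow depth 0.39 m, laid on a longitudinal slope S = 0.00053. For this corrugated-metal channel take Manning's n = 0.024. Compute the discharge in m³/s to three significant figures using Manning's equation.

A = (b + z·y)·y = (1.27 + 2.4×0.39)×0.39 = 0.8603 m²
P = b + 2y√(1+z²) = 1.27 + 2×0.39×√(1+2.4²) = 3.298 m
R = A/P = 0.8603/3.298 = 0.2609 m
Q = (1/n)·A·R^(2/3)·S^(1/2) = (1/0.024) × 0.8603 × 0.2609^(2/3) × 0.00053^(1/2) = 0.3369 m³/s

0.337 m³/s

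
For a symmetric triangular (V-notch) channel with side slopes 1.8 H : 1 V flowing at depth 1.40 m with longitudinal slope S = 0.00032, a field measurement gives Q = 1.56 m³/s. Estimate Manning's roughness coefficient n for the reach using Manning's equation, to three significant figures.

A = z·y² = 1.8×1.40² = 3.528 m²
P = 2y√(1+z²) = 2×1.40×√(1+1.8²) = 5.766 m
R = A/P = 3.528/5.766 = 0.6119 m
n = (1/Q)·A·R^(2/3)·S^(1/2) = (1/1.56) × 3.528 × 0.7208 × 0.01789 = 0.02916

0.0292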